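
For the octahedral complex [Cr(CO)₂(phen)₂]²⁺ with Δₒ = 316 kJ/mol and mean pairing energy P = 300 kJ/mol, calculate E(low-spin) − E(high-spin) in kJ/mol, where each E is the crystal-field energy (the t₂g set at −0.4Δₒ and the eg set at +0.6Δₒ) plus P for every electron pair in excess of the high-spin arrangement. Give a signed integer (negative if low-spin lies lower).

-16

Ligand charges: 2×(+0) from CO and 2×(+0) from phen sum to +0; with overall charge +2, Cr is +2.
Cr is in group 6, so Cr²⁺ is d⁴ (6 − 2 = 4).
High-spin d⁴ fills as t₂g³ eg¹ with CFSE 3(−0.4) + 1(+0.6) = -0.6Δₒ = -190 kJ/mol.
Low-spin: t₂g⁴ eg⁰, orbital CFSE = -1.6Δₒ = -506 kJ/mol; plus 1 excess pair × P = +300 kJ/mol; total -206 kJ/mol.
E(LS) − E(HS) = -206 − (-190) = -16 kJ/mol.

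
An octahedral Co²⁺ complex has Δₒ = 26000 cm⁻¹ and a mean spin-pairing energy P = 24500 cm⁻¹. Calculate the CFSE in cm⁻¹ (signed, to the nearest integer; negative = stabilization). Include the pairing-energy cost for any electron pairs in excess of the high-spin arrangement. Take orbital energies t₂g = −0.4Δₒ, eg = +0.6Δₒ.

Co sits in group 9; removing 2 electrons leaves Co²⁺ with 9 − 2 = 7 d electrons.
Here Δₒ > P (26000 > 24500), so the low-spin state is favoured.
Configuration: t₂g⁶ eg¹.
Orbital CFSE = -1.8Δₒ = -1.8 × 26000 = -46800 cm⁻¹.
Excess pairs vs high-spin: 3 − 2 = 1; pairing cost = +24500 cm⁻¹.
Net CFSE = -46800 + 24500 = -22300 cm⁻¹.

-22300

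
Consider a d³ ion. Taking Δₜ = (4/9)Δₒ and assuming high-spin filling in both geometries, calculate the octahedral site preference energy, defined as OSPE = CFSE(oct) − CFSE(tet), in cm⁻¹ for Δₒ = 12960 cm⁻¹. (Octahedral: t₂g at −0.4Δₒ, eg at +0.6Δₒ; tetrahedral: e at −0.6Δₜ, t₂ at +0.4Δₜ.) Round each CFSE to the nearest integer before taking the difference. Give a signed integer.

-10944

Octahedral (high-spin): t2g^3 e_g^0, CFSE = 3(−0.4) + 0(+0.6) = -1.2Δₒ = -1.2 × 12960 = -15552 cm⁻¹.
Tetrahedral: e^2 t2^1, CFSE = 2(−0.6) + 1(+0.4) = -0.8Δₜ = -0.8 × (4/9) × 12960 = -4608 cm⁻¹.
OSPE = -15552 − (-4608) = -10944 cm⁻¹.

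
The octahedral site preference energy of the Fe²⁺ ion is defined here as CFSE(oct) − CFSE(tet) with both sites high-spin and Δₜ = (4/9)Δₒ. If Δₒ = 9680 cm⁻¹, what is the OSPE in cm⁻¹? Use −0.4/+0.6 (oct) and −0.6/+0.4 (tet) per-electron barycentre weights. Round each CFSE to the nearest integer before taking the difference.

-1291

Fe sits in group 8; removing 2 electrons leaves Fe²⁺ with 8 − 2 = 6 d electrons.
Octahedral high-spin t2g^4 e_g^2: CFSE = -0.4 × 9680 = -3872 cm⁻¹.
In a tetrahedral site the filling is e^3 t2^3: CFSE(tet) = -0.6Δₜ = -0.6 × (4/9)(9680) = -2581 cm⁻¹.
OSPE = CFSE(oct) − CFSE(tet) = -3872 − (-2581) = -1291 cm⁻¹.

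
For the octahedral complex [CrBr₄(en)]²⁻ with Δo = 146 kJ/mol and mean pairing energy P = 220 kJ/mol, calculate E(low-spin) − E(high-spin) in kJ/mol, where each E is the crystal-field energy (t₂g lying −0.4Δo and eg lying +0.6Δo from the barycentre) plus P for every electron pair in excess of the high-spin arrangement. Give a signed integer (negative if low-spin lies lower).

74

Ligand charges: 4×(-1) from Br⁻ and 1×(+0) from en sum to -4; with overall charge -2, Cr is +2.
Cr sits in group 6; removing 2 electrons leaves Cr²⁺ with 6 − 2 = 4 d electrons.
High-spin: t₂g³ eg¹, CFSE = -0.6Δo = -88 kJ/mol.
Low-spin t₂g⁴ eg⁰ gives -1.6Δo = -234 kJ/mol, but forming 1 extra pair costs 1P = 220 kJ/mol, so E(LS) = -234 + 220 = -14 kJ/mol.
The difference is -14 − (-88) = 74 kJ/mol, so high-spin lies lower.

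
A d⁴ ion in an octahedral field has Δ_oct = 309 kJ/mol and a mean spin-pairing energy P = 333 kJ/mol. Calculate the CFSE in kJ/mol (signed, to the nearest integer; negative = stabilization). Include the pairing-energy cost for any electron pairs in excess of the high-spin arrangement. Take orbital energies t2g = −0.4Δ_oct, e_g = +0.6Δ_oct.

-185

Here Δ_oct < P (309 < 333), so the high-spin state is favoured.
Configuration: t2g^3 e_g^1.
Orbital CFSE = -0.6Δ_oct = -0.6 × 309 = -185 kJ/mol.
High-spin has no excess pairs, so no pairing correction applies.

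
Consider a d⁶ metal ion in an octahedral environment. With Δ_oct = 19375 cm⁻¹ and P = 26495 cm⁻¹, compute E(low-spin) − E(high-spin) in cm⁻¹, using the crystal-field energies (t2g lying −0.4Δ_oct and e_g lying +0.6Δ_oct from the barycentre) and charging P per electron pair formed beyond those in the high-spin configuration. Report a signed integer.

14240

In the high-spin limit (t2g^4 e_g^2) the orbital term is -0.4Δ_oct = -7750 cm⁻¹, with no excess pairing.
Low-spin: t2g^6 e_g^0, orbital CFSE = -2.4Δ_oct = -46500 cm⁻¹; plus 2 excess pairs × P = +52990 cm⁻¹; total 6490 cm⁻¹.
E(LS) − E(HS) = 6490 − (-7750) = 14240 cm⁻¹.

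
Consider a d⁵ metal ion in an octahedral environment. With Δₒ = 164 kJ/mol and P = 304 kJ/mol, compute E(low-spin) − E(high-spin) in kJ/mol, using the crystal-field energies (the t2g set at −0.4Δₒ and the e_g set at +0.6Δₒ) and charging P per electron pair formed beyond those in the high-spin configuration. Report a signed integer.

In the high-spin limit (t2g^3 e_g^2) the orbital term is 0.0Δₒ = 0 kJ/mol, with no excess pairing.
Low-spin: t2g^5 e_g^0, orbital CFSE = -2.0Δₒ = -328 kJ/mol; plus 2 excess pairs × P = +608 kJ/mol; total 280 kJ/mol.
E(LS) − E(HS) = 280 − (0) = 280 kJ/mol.

280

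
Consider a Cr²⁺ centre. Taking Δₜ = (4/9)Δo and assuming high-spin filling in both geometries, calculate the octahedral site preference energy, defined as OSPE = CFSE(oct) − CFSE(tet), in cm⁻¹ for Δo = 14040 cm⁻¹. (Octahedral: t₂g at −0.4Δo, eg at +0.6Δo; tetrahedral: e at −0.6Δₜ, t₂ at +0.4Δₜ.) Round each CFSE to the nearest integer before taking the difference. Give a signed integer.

-5928

Cr is in group 6, so Cr²⁺ is d⁴ (6 − 2 = 4).
In an octahedral site d⁴ (HS) is t2g^3 e_g^1, giving CFSE(oct) = -0.6Δo = -8424 cm⁻¹.
Tetrahedral: e^2 t2^2, CFSE = 2(−0.6) + 2(+0.4) = -0.4Δₜ = -0.4 × (4/9) × 14040 = -2496 cm⁻¹.
OSPE = CFSE(oct) − CFSE(tet) = -8424 − (-2496) = -5928 cm⁻¹.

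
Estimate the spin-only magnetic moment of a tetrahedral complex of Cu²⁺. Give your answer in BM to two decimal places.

1.73 BM

Cu²⁺: group 11, so d-count = 11 − 2 = 9.
With tetrahedral geometry the complex is necessarily high-spin.
Configuration: e⁴ t₂⁵ → 1 unpaired electron.
μ(spin-only) = √[1(1+2)] = √3 ≈ 1.73 BM.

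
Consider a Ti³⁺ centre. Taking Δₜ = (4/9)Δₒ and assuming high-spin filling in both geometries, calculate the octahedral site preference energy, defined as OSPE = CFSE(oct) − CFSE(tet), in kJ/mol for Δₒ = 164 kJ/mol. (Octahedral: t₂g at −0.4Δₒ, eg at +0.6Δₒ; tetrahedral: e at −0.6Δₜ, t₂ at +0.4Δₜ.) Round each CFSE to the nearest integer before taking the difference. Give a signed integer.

-22

Ti is in group 4, so Ti³⁺ is d¹ (4 − 3 = 1).
Octahedral high-spin t₂g¹ eg⁰: CFSE = -0.4 × 164 = -66 kJ/mol.
Tetrahedral e¹ t₂⁰ gives -0.6Δₜ = -0.6 × (4/9) × 164 = -44 kJ/mol.
OSPE = CFSE(oct) − CFSE(tet) = -66 − (-44) = -22 kJ/mol.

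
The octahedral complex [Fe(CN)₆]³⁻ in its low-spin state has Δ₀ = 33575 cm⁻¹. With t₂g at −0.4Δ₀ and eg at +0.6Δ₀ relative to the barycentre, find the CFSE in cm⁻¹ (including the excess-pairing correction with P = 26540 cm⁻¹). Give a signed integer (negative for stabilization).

Each CN⁻ contributes -1; 6 × (-1) = -6. With overall charge -3, Fe is in the +3 oxidation state.
Fe is in group 8, so Fe³⁺ is d⁵ (8 − 3 = 5).
Configuration: t₂g⁵ eg⁰.
The orbital stabilization is -2.0Δ₀ = -2.0 × 33575 = -67150 cm⁻¹.
High-spin d⁵ would be t₂g³ eg² with 0 pairs; low-spin has 2, so 2 excess pairs cost +2P = +53080 cm⁻¹.
Combining: -67150 + 53080 = -14070 cm⁻¹.

-14070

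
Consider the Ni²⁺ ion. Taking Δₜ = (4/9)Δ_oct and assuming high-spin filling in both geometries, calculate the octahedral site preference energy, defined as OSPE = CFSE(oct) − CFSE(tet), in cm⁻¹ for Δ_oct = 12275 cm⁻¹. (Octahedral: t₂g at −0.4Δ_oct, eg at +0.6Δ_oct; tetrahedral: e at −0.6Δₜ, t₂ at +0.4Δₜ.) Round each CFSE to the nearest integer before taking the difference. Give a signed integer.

Group 10 minus oxidation state +2 gives a d⁸ configuration for Ni²⁺.
Octahedral (high-spin): t2g^6 e_g^2, CFSE = 6(−0.4) + 2(+0.6) = -1.2Δ_oct = -1.2 × 12275 = -14730 cm⁻¹.
Tetrahedral: e^4 t2^4, CFSE = 4(−0.6) + 4(+0.4) = -0.8Δₜ = -0.8 × (4/9) × 12275 = -4364 cm⁻¹.
OSPE = CFSE(oct) − CFSE(tet) = -14730 − (-4364) = -10366 cm⁻¹.

-10366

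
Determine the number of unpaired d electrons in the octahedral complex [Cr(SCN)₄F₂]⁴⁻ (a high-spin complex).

Ligand charges: 4×(-1) from SCN⁻ and 2×(-1) from F⁻ sum to -6; with overall charge -4, Cr is +2.
Group 6 minus oxidation state +2 gives a d⁴ configuration for Cr²⁺.
Configuration: t2g^3 e_g^1, giving 4 unpaired electrons.

4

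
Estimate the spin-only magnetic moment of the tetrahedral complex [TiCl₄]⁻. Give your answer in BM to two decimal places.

1.73 BM

Each Cl⁻ contributes -1; 4 × (-1) = -4. With overall charge -1, Ti is in the +3 oxidation state.
Ti sits in group 4; removing 3 electrons leaves Ti³⁺ with 4 − 3 = 1 d electrons.
Tetrahedral splitting is small, so the complex is high-spin.
Configuration: e^1 t2^0 → 1 unpaired electron.
μ(spin-only) = √[1(1+2)] = √3 ≈ 1.73 BM.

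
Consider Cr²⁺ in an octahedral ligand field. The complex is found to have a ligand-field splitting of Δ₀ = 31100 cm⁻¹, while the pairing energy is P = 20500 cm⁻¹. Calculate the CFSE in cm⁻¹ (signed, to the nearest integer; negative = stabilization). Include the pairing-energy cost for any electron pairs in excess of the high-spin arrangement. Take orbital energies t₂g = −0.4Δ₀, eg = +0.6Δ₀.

-29260

Cr is in group 6, so Cr²⁺ is d⁴ (6 − 2 = 4).
Here Δ₀ > P (31100 > 20500), so the low-spin state is favoured.
Configuration: t₂g⁴ eg⁰.
Orbital CFSE = -1.6Δ₀ = -1.6 × 31100 = -49760 cm⁻¹.
Excess pairs vs high-spin: 1 − 0 = 1; pairing cost = +20500 cm⁻¹.
Net CFSE = -49760 + 20500 = -29260 cm⁻¹.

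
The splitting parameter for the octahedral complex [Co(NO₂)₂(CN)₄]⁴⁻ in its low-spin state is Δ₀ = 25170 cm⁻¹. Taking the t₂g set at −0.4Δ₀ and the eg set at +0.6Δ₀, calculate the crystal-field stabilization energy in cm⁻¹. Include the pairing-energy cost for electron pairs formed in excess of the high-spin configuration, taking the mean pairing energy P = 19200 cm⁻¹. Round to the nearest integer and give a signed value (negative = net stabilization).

Ligand charges: 2×(-1) from NO₂⁻ and 4×(-1) from CN⁻ sum to -6; with overall charge -4, Co is +2.
Co²⁺: group 9, so d-count = 9 − 2 = 7.
The d⁷ electrons fill as t₂g⁶ eg¹.
Orbital CFSE = 6(-0.4) + 1(0.6) = -1.8Δ₀ = -1.8 × 25170 = -45306 cm⁻¹.
Relative to high-spin t₂g⁵ eg² (2 paired), the low-spin configuration has 1 additional pair, contributing +1 × 19200 = +19200 cm⁻¹.
Overall CFSE = -45306 + 19200 = -26106 cm⁻¹.

-26106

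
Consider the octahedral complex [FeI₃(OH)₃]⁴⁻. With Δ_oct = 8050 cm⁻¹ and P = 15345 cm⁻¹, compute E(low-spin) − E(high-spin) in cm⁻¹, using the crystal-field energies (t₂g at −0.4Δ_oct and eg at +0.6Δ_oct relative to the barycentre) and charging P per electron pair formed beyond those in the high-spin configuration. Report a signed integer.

Ligand charges: 3×(-1) from I⁻ and 3×(-1) from OH⁻ sum to -6; with overall charge -4, Fe is +2.
Group 8 minus oxidation state +2 gives a d⁶ configuration for Fe²⁺.
High-spin: t₂g⁴ eg², CFSE = -0.4Δ_oct = -3220 cm⁻¹.
Low-spin t₂g⁶ eg⁰ gives -2.4Δ_oct = -19320 cm⁻¹, but forming 2 extra pairs costs 2P = 30690 cm⁻¹, so E(LS) = -19320 + 30690 = 11370 cm⁻¹.
Thus E(LS) − E(HS) = 14590 cm⁻¹.

14590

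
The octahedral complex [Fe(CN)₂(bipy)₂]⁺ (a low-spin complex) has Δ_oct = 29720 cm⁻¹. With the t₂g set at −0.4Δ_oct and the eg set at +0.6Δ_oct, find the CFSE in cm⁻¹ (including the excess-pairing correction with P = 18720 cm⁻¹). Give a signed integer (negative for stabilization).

-22000

Ligand charges: 2×(-1) from CN⁻ and 2×(+0) from bipy sum to -2; with overall charge +1, Fe is +3.
Group 8 minus oxidation state +3 gives a d⁵ configuration for Fe³⁺.
Configuration: t₂g⁵ eg⁰.
Orbital CFSE = 5(-0.4) + 0(0.6) = -2.0Δ_oct = -2.0 × 29720 = -59440 cm⁻¹.
High-spin d⁵ would be t₂g³ eg² with 0 pairs; low-spin has 2, so 2 excess pairs cost +2P = +37440 cm⁻¹.
Overall CFSE = -59440 + 37440 = -22000 cm⁻¹.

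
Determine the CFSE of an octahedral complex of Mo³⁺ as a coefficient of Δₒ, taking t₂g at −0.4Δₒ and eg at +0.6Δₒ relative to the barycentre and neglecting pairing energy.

-1.2 Δₒ

Mo³⁺: group 6, so d-count = 6 − 3 = 3.
Configuration: t₂g³ eg⁰.
CFSE = 3(-0.4Δₒ) + 0(0.6Δₒ) = -1.2Δₒ + 0.0Δₒ = -1.2Δₒ.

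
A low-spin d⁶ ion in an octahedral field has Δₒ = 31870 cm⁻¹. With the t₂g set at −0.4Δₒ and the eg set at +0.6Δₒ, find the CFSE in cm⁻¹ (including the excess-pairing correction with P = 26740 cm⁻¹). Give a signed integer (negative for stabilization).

Electron filling gives t₂g⁶ eg⁰.
Orbital CFSE = 6(-0.4) + 0(0.6) = -2.4Δₒ = -2.4 × 31870 = -76488 cm⁻¹.
Pairing penalty: 3 pairs vs 1 in the high-spin reference → 2 extra × P = 53480 cm⁻¹.
Combining: -76488 + 53480 = -23008 cm⁻¹.

-23008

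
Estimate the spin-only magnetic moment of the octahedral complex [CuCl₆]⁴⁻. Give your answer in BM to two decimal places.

1.73 BM

Each Cl⁻ contributes -1; 6 × (-1) = -6. With overall charge -4, Cu is in the +2 oxidation state.
Group 11 minus oxidation state +2 gives a d⁹ configuration for Cu²⁺.
For octahedral d⁹ the high- and low-spin configurations coincide.
Configuration: t₂g⁶ eg³ → 1 unpaired electron.
μ(spin-only) = √[1(1+2)] = √3 ≈ 1.73 BM.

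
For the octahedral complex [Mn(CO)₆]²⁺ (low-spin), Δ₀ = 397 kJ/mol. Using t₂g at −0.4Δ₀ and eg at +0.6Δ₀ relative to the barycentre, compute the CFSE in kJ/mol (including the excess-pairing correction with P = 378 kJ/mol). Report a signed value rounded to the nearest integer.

-38

CO is neutral, so the +2 overall charge sits on Mn: oxidation state +2.
Mn sits in group 7; removing 2 electrons leaves Mn²⁺ with 7 − 2 = 5 d electrons.
Configuration: t₂g⁵ eg⁰.
Orbital CFSE = 5(-0.4) + 0(0.6) = -2.0Δ₀ = -2.0 × 397 = -794 kJ/mol.
Relative to high-spin t₂g³ eg² (0 paired), the low-spin configuration has 2 additional pairs, contributing +2 × 378 = +756 kJ/mol.
Overall CFSE = -794 + 756 = -38 kJ/mol.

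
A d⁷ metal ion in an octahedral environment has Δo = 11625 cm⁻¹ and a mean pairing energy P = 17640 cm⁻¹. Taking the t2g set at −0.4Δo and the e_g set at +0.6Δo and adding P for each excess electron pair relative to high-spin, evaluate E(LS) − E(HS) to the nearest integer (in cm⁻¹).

In the high-spin limit (t2g^5 e_g^2) the orbital term is -0.8Δo = -9300 cm⁻¹, with no excess pairing.
Low-spin: t2g^6 e_g^1, orbital CFSE = -1.8Δo = -20925 cm⁻¹; plus 1 excess pair × P = +17640 cm⁻¹; total -3285 cm⁻¹.
Thus E(LS) − E(HS) = 6015 cm⁻¹.

6015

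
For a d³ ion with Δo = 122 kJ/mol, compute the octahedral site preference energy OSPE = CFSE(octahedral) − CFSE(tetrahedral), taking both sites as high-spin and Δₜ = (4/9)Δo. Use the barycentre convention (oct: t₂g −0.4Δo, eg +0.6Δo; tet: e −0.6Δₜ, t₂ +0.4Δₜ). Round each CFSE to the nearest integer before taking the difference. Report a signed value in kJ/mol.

In an octahedral site d³ (HS) is t₂g³ eg⁰, giving CFSE(oct) = -1.2Δo = -146 kJ/mol.
Tetrahedral: e² t₂¹, CFSE = 2(−0.6) + 1(+0.4) = -0.8Δₜ = -0.8 × (4/9) × 122 = -43 kJ/mol.
Subtracting, OSPE = -146 − (-43) = -103 kJ/mol.

-103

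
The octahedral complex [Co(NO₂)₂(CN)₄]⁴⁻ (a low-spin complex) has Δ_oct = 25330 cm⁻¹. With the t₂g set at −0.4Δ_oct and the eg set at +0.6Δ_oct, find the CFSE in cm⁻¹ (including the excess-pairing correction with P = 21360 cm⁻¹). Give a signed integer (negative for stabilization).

Ligand charges: 2×(-1) from NO₂⁻ and 4×(-1) from CN⁻ sum to -6; with overall charge -4, Co is +2.
Co²⁺: group 9, so d-count = 9 − 2 = 7.
Electron filling gives t₂g⁶ eg¹.
Orbital CFSE = 6(-0.4) + 1(0.6) = -1.8Δ_oct = -1.8 × 25330 = -45594 cm⁻¹.
High-spin d⁷ would be t₂g⁵ eg² with 2 pairs; low-spin has 3, so 1 excess pair costs +1P = +21360 cm⁻¹.
Combining: -45594 + 21360 = -24234 cm⁻¹.

-24234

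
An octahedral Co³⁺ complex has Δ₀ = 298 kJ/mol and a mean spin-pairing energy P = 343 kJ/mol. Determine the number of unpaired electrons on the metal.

4

Group 9 minus oxidation state +3 gives a d⁶ configuration for Co³⁺.
Since Δ₀ = 298 kJ/mol < P = 343 kJ/mol, the complex adopts the high-spin configuration.
That gives t2g^4 e_g^2.
Unpaired electrons: 4.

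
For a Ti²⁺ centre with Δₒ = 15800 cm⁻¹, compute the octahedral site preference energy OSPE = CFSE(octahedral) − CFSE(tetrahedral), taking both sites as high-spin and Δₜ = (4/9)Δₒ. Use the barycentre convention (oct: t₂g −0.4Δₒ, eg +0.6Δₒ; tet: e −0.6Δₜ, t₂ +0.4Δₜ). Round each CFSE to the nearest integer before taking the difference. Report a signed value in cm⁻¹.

Ti sits in group 4; removing 2 electrons leaves Ti²⁺ with 4 − 2 = 2 d electrons.
Octahedral high-spin t₂g² eg⁰: CFSE = -0.8 × 15800 = -12640 cm⁻¹.
In a tetrahedral site the filling is e² t₂⁰: CFSE(tet) = -1.2Δₜ = -1.2 × (4/9)(15800) = -8427 cm⁻¹.
OSPE = CFSE(oct) − CFSE(tet) = -12640 − (-8427) = -4213 cm⁻¹.

-4213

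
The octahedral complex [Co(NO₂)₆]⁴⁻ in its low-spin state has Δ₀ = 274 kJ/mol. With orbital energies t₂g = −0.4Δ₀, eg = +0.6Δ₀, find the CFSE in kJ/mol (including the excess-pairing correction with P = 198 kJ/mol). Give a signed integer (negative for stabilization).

Each NO₂⁻ contributes -1; 6 × (-1) = -6. With overall charge -4, Co is in the +2 oxidation state.
Co sits in group 9; removing 2 electrons leaves Co²⁺ with 9 − 2 = 7 d electrons.
Configuration: t₂g⁶ eg¹.
Orbital CFSE = 6(-0.4) + 1(0.6) = -1.8Δ₀ = -1.8 × 274 = -493 kJ/mol.
Pairing penalty: 3 pairs vs 2 in the high-spin reference → 1 extra × P = 198 kJ/mol.
Net CFSE = -493 + 198 = -295 kJ/mol.

-295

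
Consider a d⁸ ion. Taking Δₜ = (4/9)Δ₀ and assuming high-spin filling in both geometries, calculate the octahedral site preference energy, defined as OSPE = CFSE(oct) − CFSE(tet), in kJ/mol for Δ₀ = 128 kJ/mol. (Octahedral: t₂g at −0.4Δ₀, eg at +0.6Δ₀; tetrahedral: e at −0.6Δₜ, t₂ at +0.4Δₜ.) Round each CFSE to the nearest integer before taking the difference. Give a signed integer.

-108

Octahedral high-spin t2g^6 e_g^2: CFSE = -1.2 × 128 = -154 kJ/mol.
Tetrahedral e^4 t2^4 gives -0.8Δₜ = -0.8 × (4/9) × 128 = -46 kJ/mol.
OSPE = CFSE(oct) − CFSE(tet) = -154 − (-46) = -108 kJ/mol.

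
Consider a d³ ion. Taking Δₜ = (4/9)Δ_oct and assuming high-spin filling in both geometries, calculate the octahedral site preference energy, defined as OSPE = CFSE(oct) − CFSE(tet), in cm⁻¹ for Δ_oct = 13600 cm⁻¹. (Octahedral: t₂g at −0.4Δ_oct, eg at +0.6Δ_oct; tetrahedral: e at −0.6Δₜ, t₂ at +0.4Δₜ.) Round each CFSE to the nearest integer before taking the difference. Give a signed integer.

-11484

Octahedral (high-spin): t₂g³ eg⁰, CFSE = 3(−0.4) + 0(+0.6) = -1.2Δ_oct = -1.2 × 13600 = -16320 cm⁻¹.
In a tetrahedral site the filling is e² t₂¹: CFSE(tet) = -0.8Δₜ = -0.8 × (4/9)(13600) = -4836 cm⁻¹.
OSPE = CFSE(oct) − CFSE(tet) = -16320 − (-4836) = -11484 cm⁻¹.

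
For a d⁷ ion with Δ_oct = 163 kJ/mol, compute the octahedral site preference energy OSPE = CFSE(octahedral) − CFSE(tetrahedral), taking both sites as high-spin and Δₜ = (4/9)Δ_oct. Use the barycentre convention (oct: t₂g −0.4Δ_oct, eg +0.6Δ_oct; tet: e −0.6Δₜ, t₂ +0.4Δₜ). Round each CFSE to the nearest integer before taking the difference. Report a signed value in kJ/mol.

In an octahedral site d⁷ (HS) is t₂g⁵ eg², giving CFSE(oct) = -0.8Δ_oct = -130 kJ/mol.
Tetrahedral: e⁴ t₂³, CFSE = 4(−0.6) + 3(+0.4) = -1.2Δₜ = -1.2 × (4/9) × 163 = -87 kJ/mol.
OSPE = CFSE(oct) − CFSE(tet) = -130 − (-87) = -43 kJ/mol.

-43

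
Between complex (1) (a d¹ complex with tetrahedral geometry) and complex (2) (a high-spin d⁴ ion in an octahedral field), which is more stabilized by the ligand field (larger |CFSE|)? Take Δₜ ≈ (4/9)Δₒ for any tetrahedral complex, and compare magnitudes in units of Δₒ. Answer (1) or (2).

(2)

(1): Tetrahedral fields are weak (Δₜ ≈ 4/9 Δₒ), so electrons fill high-spin; e¹ t₂⁰, CFSE = -0.6Δₜ ≈ -0.27Δₒ.
(2): t₂g³ eg¹, CFSE = -0.6Δₒ.
So (2) has the larger |CFSE|.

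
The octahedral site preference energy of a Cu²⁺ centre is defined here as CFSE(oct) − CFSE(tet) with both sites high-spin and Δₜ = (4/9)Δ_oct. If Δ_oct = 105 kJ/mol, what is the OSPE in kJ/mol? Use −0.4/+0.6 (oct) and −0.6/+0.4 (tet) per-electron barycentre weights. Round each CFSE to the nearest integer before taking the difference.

-44

Cu²⁺: group 11, so d-count = 11 − 2 = 9.
In an octahedral site d⁹ (HS) is t2g^6 e_g^3, giving CFSE(oct) = -0.6Δ_oct = -63 kJ/mol.
In a tetrahedral site the filling is e^4 t2^5: CFSE(tet) = -0.4Δₜ = -0.4 × (4/9)(105) = -19 kJ/mol.
Subtracting, OSPE = -63 − (-19) = -44 kJ/mol.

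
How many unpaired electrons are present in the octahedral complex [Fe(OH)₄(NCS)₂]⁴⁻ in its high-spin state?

Ligand charges: 4×(-1) from OH⁻ and 2×(-1) from NCS⁻ sum to -6; with overall charge -4, Fe is +2.
Fe is in group 8, so Fe²⁺ is d⁶ (8 − 2 = 6).
Configuration: t2g^4 e_g^2, giving 4 unpaired electrons.

4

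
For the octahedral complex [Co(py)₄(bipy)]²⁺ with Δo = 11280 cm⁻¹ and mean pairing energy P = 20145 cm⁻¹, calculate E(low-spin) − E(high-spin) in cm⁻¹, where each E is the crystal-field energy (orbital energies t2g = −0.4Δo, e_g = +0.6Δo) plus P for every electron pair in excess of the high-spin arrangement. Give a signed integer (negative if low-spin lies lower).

8865

Ligand charges: 4×(+0) from py and 1×(+0) from bipy sum to +0; with overall charge +2, Co is +2.
Co²⁺: group 9, so d-count = 9 − 2 = 7.
High-spin d⁷ fills as t2g^5 e_g^2 with CFSE 5(−0.4) + 2(+0.6) = -0.8Δo = -9024 cm⁻¹.
Low-spin t2g^6 e_g^1 gives -1.8Δo = -20304 cm⁻¹, but forming 1 extra pair costs 1P = 20145 cm⁻¹, so E(LS) = -20304 + 20145 = -159 cm⁻¹.
Thus E(LS) − E(HS) = 8865 cm⁻¹.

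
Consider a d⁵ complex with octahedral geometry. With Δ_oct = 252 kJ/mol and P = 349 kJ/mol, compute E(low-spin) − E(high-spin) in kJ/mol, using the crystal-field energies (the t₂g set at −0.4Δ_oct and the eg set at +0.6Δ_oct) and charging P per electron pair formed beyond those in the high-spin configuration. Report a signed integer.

194

High-spin d⁵ fills as t₂g³ eg² with CFSE 3(−0.4) + 2(+0.6) = 0.0Δ_oct = 0 kJ/mol.
Low-spin t₂g⁵ eg⁰ gives -2.0Δ_oct = -504 kJ/mol, but forming 2 extra pairs costs 2P = 698 kJ/mol, so E(LS) = -504 + 698 = 194 kJ/mol.
E(LS) − E(HS) = 194 − (0) = 194 kJ/mol.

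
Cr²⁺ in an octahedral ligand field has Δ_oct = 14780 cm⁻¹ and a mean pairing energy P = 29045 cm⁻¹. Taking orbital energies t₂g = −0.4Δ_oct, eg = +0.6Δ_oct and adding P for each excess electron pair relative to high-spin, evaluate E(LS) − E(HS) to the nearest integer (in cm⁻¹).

Cr sits in group 6; removing 2 electrons leaves Cr²⁺ with 6 − 2 = 4 d electrons.
High-spin d⁴ fills as t₂g³ eg¹ with CFSE 3(−0.4) + 1(+0.6) = -0.6Δ_oct = -8868 cm⁻¹.
Low-spin t₂g⁴ eg⁰ gives -1.6Δ_oct = -23648 cm⁻¹, but forming 1 extra pair costs 1P = 29045 cm⁻¹, so E(LS) = -23648 + 29045 = 5397 cm⁻¹.
E(LS) − E(HS) = 5397 − (-8868) = 14265 cm⁻¹.

14265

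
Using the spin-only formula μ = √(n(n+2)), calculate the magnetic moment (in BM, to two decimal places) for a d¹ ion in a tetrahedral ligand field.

1.73 BM

With tetrahedral geometry the complex is necessarily high-spin.
Configuration: e¹ t₂⁰ → 1 unpaired electron.
μ(spin-only) = √[1(1+2)] = √3 ≈ 1.73 BM.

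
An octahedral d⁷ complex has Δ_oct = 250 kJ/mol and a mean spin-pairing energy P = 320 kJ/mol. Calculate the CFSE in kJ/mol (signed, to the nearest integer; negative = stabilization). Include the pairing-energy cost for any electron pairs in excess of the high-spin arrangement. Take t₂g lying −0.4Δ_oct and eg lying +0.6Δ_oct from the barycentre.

-200

Here Δ_oct < P (250 < 320), so the high-spin state is favoured.
Configuration: t₂g⁵ eg².
Orbital CFSE = -0.8Δ_oct = -0.8 × 250 = -200 kJ/mol.
High-spin has no excess pairs, so no pairing correction applies.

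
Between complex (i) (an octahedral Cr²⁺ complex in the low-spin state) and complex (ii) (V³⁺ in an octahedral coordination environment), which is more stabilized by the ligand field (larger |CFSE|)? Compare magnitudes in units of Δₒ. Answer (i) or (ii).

(i)

(i): Cr is in group 6, so Cr²⁺ is d⁴ (6 − 2 = 4); t₂g⁴ eg⁰, CFSE = -1.6Δₒ.
(ii): V sits in group 5; removing 3 electrons leaves V³⁺ with 5 − 3 = 2 d electrons; t₂g² eg⁰, CFSE = -0.8Δₒ.
So (i) has the larger |CFSE|.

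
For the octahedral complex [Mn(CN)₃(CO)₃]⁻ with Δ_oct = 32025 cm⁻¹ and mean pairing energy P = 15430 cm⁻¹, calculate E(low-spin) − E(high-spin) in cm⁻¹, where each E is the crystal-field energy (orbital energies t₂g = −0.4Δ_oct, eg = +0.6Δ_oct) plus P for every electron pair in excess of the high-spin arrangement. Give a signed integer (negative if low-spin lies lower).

Ligand charges: 3×(-1) from CN⁻ and 3×(+0) from CO sum to -3; with overall charge -1, Mn is +2.
Group 7 minus oxidation state +2 gives a d⁵ configuration for Mn²⁺.
High-spin: t₂g³ eg², CFSE = 0.0Δ_oct = 0 cm⁻¹.
For low-spin the configuration is t₂g⁵ eg⁰: orbital energy -2.0 × 32025 = -64050 cm⁻¹, and 2 additional pairs relative to high-spin add 30860 cm⁻¹, giving -33190 cm⁻¹.
The difference is -33190 − (0) = -33190 cm⁻¹, so low-spin lies lower.

-33190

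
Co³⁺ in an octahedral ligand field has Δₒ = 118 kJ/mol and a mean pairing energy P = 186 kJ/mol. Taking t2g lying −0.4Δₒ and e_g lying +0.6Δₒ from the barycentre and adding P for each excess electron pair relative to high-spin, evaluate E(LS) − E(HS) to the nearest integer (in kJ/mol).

Co sits in group 9; removing 3 electrons leaves Co³⁺ with 9 − 3 = 6 d electrons.
High-spin: t2g^4 e_g^2, CFSE = -0.4Δₒ = -47 kJ/mol.
Low-spin: t2g^6 e_g^0, orbital CFSE = -2.4Δₒ = -283 kJ/mol; plus 2 excess pairs × P = +372 kJ/mol; total 89 kJ/mol.
E(LS) − E(HS) = 89 − (-47) = 136 kJ/mol.

136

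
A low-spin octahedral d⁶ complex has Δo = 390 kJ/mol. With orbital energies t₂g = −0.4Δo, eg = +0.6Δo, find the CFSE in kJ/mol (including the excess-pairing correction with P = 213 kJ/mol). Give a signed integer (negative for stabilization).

-510

The d⁶ electrons fill as t₂g⁶ eg⁰.
CFSE(orbital) = 6×(-0.4Δo) + 0×(0.6Δo) = -2.4Δo; with Δo = 390 kJ/mol that is -936 kJ/mol.
High-spin d⁶ would be t₂g⁴ eg² with 1 pair; low-spin has 3, so 2 excess pairs cost +2P = +426 kJ/mol.
Overall CFSE = -936 + 426 = -510 kJ/mol.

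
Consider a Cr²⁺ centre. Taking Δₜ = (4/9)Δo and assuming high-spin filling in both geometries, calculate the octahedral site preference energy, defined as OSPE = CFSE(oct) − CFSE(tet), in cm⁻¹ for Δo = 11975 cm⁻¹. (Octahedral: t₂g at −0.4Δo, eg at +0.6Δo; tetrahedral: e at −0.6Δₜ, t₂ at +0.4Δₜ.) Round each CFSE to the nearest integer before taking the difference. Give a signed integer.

-5056

Group 6 minus oxidation state +2 gives a d⁴ configuration for Cr²⁺.
In an octahedral site d⁴ (HS) is t2g^3 e_g^1, giving CFSE(oct) = -0.6Δo = -7185 cm⁻¹.
Tetrahedral: e^2 t2^2, CFSE = 2(−0.6) + 2(+0.4) = -0.4Δₜ = -0.4 × (4/9) × 11975 = -2129 cm⁻¹.
Subtracting, OSPE = -7185 − (-2129) = -5056 cm⁻¹.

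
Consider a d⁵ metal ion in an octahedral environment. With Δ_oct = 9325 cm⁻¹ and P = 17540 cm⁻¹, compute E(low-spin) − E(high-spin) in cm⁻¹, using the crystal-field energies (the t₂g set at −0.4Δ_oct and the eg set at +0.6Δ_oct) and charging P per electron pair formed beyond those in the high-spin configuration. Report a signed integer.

16430

In the high-spin limit (t₂g³ eg²) the orbital term is 0.0Δ_oct = 0 cm⁻¹, with no excess pairing.
Low-spin: t₂g⁵ eg⁰, orbital CFSE = -2.0Δ_oct = -18650 cm⁻¹; plus 2 excess pairs × P = +35080 cm⁻¹; total 16430 cm⁻¹.
Thus E(LS) − E(HS) = 16430 cm⁻¹.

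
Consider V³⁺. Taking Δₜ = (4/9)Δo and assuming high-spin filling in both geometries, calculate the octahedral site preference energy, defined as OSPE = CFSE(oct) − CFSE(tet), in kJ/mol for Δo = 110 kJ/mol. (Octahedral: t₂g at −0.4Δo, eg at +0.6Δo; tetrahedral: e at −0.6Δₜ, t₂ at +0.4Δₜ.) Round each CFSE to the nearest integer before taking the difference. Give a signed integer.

V³⁺: group 5, so d-count = 5 − 3 = 2.
Octahedral high-spin t₂g² eg⁰: CFSE = -0.8 × 110 = -88 kJ/mol.
In a tetrahedral site the filling is e² t₂⁰: CFSE(tet) = -1.2Δₜ = -1.2 × (4/9)(110) = -59 kJ/mol.
OSPE = CFSE(oct) − CFSE(tet) = -88 − (-59) = -29 kJ/mol.

-29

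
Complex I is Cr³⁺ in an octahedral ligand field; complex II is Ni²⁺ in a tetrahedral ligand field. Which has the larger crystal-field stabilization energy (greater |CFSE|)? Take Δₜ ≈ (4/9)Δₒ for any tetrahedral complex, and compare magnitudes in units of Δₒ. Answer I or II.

I: Cr sits in group 6; removing 3 electrons leaves Cr³⁺ with 6 − 3 = 3 d electrons; For octahedral d³ the high- and low-spin configurations coincide; t2g^3 e_g^0, CFSE = -1.2Δₒ.
II: Ni²⁺: group 10, so d-count = 10 − 2 = 8; Tetrahedral splitting is small, so the complex is high-spin; e⁴ t₂⁴, CFSE = -0.8Δₜ ≈ -0.36Δₒ.
So I has the larger |CFSE|.

I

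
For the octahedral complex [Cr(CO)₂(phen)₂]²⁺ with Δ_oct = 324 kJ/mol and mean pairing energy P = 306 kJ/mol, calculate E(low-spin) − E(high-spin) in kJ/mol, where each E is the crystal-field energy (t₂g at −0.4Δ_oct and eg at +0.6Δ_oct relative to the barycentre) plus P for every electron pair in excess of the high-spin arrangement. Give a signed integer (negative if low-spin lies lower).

Ligand charges: 2×(+0) from CO and 2×(+0) from phen sum to +0; with overall charge +2, Cr is +2.
Cr sits in group 6; removing 2 electrons leaves Cr²⁺ with 6 − 2 = 4 d electrons.
High-spin d⁴ fills as t₂g³ eg¹ with CFSE 3(−0.4) + 1(+0.6) = -0.6Δ_oct = -194 kJ/mol.
For low-spin the configuration is t₂g⁴ eg⁰: orbital energy -1.6 × 324 = -518 kJ/mol, and 1 additional pair relative to high-spin adds 306 kJ/mol, giving -212 kJ/mol.
E(LS) − E(HS) = -212 − (-194) = -18 kJ/mol.

-18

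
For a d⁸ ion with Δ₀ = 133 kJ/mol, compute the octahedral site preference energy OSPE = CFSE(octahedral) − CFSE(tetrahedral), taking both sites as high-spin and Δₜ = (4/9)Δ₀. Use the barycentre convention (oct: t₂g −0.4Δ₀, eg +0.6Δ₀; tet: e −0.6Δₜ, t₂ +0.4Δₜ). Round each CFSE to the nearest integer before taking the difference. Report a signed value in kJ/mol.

-113

Octahedral high-spin t₂g⁶ eg²: CFSE = -1.2 × 133 = -160 kJ/mol.
Tetrahedral: e⁴ t₂⁴, CFSE = 4(−0.6) + 4(+0.4) = -0.8Δₜ = -0.8 × (4/9) × 133 = -47 kJ/mol.
OSPE = CFSE(oct) − CFSE(tet) = -160 − (-47) = -113 kJ/mol.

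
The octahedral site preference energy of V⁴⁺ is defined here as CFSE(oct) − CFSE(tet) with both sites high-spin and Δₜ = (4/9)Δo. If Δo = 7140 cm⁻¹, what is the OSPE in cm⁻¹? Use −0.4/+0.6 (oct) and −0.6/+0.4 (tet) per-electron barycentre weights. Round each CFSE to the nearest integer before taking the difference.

-952

V sits in group 5; removing 4 electrons leaves V⁴⁺ with 5 − 4 = 1 d electrons.
Octahedral (high-spin): t₂g¹ eg⁰, CFSE = 1(−0.4) + 0(+0.6) = -0.4Δo = -0.4 × 7140 = -2856 cm⁻¹.
Tetrahedral e¹ t₂⁰ gives -0.6Δₜ = -0.6 × (4/9) × 7140 = -1904 cm⁻¹.
Subtracting, OSPE = -2856 − (-1904) = -952 cm⁻¹.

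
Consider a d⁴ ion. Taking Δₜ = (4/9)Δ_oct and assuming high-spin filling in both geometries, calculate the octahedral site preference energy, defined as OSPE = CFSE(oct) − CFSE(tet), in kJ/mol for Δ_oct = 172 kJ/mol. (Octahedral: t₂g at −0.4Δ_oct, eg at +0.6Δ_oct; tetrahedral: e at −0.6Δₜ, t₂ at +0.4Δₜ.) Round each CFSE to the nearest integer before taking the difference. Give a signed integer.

-72

Octahedral (high-spin): t2g^3 e_g^1, CFSE = 3(−0.4) + 1(+0.6) = -0.6Δ_oct = -0.6 × 172 = -103 kJ/mol.
Tetrahedral e^2 t2^2 gives -0.4Δₜ = -0.4 × (4/9) × 172 = -31 kJ/mol.
OSPE = -103 − (-31) = -72 kJ/mol.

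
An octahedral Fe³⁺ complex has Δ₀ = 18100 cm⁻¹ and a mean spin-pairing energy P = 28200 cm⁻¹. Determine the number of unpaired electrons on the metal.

5

Fe³⁺: group 8, so d-count = 8 − 3 = 5.
Δ₀ < P, so pairing is avoided: the ground state is high-spin.
Filling d⁵ accordingly: t2g^3 e_g^2.
Unpaired electrons: 5.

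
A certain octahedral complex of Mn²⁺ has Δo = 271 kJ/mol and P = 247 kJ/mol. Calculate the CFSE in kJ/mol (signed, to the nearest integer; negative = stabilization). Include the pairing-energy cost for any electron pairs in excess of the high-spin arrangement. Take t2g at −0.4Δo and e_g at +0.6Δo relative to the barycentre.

-48

Mn²⁺: group 7, so d-count = 7 − 2 = 5.
Since Δo = 271 kJ/mol > P = 247 kJ/mol, the complex adopts the low-spin configuration.
Filling d⁵ accordingly: t2g^5 e_g^0.
Orbital CFSE = -2.0Δo = -2.0 × 271 = -542 kJ/mol.
Excess pairs vs high-spin: 2 − 0 = 2; pairing cost = +494 kJ/mol.
Net CFSE = -542 + 494 = -48 kJ/mol.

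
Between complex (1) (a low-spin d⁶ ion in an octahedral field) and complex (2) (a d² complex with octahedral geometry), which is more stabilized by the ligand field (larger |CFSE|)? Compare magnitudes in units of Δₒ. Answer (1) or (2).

(1): t₂g⁶ eg⁰, CFSE = -2.4Δₒ.
(2): t₂g² eg⁰, CFSE = -0.8Δₒ.
So (1) has the larger |CFSE|.

(1)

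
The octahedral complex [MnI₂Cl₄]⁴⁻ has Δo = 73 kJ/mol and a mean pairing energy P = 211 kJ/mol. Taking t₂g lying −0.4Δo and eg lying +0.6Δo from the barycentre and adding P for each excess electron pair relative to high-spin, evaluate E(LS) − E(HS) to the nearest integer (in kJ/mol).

276

Ligand charges: 2×(-1) from I⁻ and 4×(-1) from Cl⁻ sum to -6; with overall charge -4, Mn is +2.
Mn is in group 7, so Mn²⁺ is d⁵ (7 − 2 = 5).
High-spin d⁵ fills as t₂g³ eg² with CFSE 3(−0.4) + 2(+0.6) = 0.0Δo = 0 kJ/mol.
Low-spin t₂g⁵ eg⁰ gives -2.0Δo = -146 kJ/mol, but forming 2 extra pairs costs 2P = 422 kJ/mol, so E(LS) = -146 + 422 = 276 kJ/mol.
Thus E(LS) − E(HS) = 276 kJ/mol.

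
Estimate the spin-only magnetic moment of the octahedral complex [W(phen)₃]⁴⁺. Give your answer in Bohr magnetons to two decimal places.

2.83 Bohr magnetons

phen is neutral, so the +4 overall charge sits on W: oxidation state +4.
W sits in group 6; removing 4 electrons leaves W⁴⁺ with 6 − 4 = 2 d electrons.
Configuration: t₂g² eg⁰ → 2 unpaired electrons.
μ(spin-only) = √[2(2+2)] = √8 ≈ 2.83 Bohr magnetons.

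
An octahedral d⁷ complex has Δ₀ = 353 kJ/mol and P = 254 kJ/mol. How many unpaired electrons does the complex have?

1

Here Δ₀ > P (353 > 254), so the low-spin state is favoured.
That gives t2g^6 e_g^1.
Unpaired electrons: 1.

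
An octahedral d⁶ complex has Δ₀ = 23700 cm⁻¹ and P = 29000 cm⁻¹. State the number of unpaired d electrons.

4

Here Δ₀ < P (23700 < 29000), so the high-spin state is favoured.
Filling d⁶ accordingly: t2g^4 e_g^2.
Unpaired electrons: 4.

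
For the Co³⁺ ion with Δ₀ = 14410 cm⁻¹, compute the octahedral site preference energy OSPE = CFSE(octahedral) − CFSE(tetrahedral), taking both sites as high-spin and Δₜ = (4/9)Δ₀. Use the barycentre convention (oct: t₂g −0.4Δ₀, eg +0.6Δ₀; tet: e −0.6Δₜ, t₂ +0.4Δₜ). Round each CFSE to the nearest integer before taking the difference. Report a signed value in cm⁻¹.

Co³⁺: group 9, so d-count = 9 − 3 = 6.
Octahedral high-spin t₂g⁴ eg²: CFSE = -0.4 × 14410 = -5764 cm⁻¹.
In a tetrahedral site the filling is e³ t₂³: CFSE(tet) = -0.6Δₜ = -0.6 × (4/9)(14410) = -3843 cm⁻¹.
Subtracting, OSPE = -5764 − (-3843) = -1921 cm⁻¹.

-1921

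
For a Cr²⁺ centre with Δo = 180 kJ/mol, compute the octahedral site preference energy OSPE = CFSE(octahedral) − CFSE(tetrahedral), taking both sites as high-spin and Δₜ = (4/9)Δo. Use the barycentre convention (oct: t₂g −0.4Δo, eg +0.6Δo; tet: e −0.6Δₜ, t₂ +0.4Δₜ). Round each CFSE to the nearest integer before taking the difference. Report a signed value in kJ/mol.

Group 6 minus oxidation state +2 gives a d⁴ configuration for Cr²⁺.
Octahedral high-spin t₂g³ eg¹: CFSE = -0.6 × 180 = -108 kJ/mol.
Tetrahedral e² t₂² gives -0.4Δₜ = -0.4 × (4/9) × 180 = -32 kJ/mol.
OSPE = CFSE(oct) − CFSE(tet) = -108 − (-32) = -76 kJ/mol.

-76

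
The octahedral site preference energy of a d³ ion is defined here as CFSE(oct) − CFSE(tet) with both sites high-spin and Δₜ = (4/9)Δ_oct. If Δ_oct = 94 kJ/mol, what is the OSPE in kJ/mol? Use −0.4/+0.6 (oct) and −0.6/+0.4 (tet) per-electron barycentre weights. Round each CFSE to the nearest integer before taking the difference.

-80

Octahedral (high-spin): t₂g³ eg⁰, CFSE = 3(−0.4) + 0(+0.6) = -1.2Δ_oct = -1.2 × 94 = -113 kJ/mol.
Tetrahedral e² t₂¹ gives -0.8Δₜ = -0.8 × (4/9) × 94 = -33 kJ/mol.
Subtracting, OSPE = -113 − (-33) = -80 kJ/mol.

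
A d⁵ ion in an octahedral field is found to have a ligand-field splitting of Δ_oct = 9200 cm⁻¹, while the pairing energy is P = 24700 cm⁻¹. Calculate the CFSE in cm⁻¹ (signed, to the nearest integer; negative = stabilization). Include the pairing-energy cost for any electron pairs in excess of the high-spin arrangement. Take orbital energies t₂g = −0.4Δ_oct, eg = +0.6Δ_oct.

0

Δ_oct < P, so pairing is avoided: the ground state is high-spin.
Filling d⁵ accordingly: t₂g³ eg².
Orbital CFSE = 0.0Δ_oct = 0.0 × 9200 = 0 cm⁻¹.
High-spin has no excess pairs, so no pairing correction applies.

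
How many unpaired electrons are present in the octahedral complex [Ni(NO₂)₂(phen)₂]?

Ligand charges: 2×(-1) from NO₂⁻ and 2×(+0) from phen sum to -2; with overall charge +0, Ni is +2.
Ni²⁺: group 10, so d-count = 10 − 2 = 8.
Configuration: t2g^6 e_g^2, giving 2 unpaired electrons.

2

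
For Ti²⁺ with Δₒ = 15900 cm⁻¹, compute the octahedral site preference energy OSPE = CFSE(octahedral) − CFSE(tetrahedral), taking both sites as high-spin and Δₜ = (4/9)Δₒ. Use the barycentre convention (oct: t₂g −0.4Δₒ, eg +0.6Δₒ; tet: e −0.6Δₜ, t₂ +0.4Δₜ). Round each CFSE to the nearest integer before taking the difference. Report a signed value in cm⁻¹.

Ti²⁺: group 4, so d-count = 4 − 2 = 2.
Octahedral high-spin t2g^2 e_g^0: CFSE = -0.8 × 15900 = -12720 cm⁻¹.
Tetrahedral: e^2 t2^0, CFSE = 2(−0.6) + 0(+0.4) = -1.2Δₜ = -1.2 × (4/9) × 15900 = -8480 cm⁻¹.
OSPE = -12720 − (-8480) = -4240 cm⁻¹.

-4240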